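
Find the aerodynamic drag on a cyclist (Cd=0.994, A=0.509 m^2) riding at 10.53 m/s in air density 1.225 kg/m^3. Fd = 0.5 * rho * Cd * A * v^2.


Fd = 0.5 * 1.225 * 0.994 * 0.509 * 10.53^2
= 0.5 * 1.225 * 0.994 * 0.509 * 110.8809
= 34.361 N

34.361 N


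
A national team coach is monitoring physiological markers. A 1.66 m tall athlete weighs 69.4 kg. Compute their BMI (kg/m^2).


height^2 = 2.7556 m^2
BMI = 69.4 / 2.7556 = 25.19 kg/m^2

25.19 kg/m^2


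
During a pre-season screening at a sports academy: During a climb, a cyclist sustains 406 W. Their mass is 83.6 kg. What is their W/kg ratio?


Power-to-weight = 406 W / 83.6 kg
= 4.856 W/kg

4.856 W/kg


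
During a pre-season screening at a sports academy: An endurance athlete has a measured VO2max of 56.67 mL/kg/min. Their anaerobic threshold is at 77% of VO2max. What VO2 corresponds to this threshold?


Anaerobic threshold VO2 = VO2max * 77%
= 56.67 * 0.77
= 43.64 mL/kg/min

43.64 mL/kg/min


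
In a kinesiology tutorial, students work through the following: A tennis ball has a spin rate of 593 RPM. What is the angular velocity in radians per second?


Convert RPM to rad/s: multiply by 2*pi and divide by 60
omega = 593 * 2 * pi / 60
= 62.099 rad/s

62.099 rad/s


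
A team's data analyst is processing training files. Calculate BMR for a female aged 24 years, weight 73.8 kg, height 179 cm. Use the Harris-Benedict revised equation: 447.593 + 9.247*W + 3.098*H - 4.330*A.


Substituting values:
W term = 9.247 * 73.8 = 682.4286
H term = 3.098 * 179 = 554.542
A term = 4.330 * 24 = 103.92
BMR = 1580.64 kcal/day

1580.64 kcal/day


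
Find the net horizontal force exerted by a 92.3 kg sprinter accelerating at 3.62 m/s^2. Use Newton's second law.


Newton's second law: F = m * a
F = 92.3 * 3.62 = 334.13 N

334.13 N


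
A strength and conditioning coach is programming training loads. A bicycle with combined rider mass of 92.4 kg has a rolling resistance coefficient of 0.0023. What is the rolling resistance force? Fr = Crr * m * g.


Fr = 0.0023 * 92.4 * 9.81
= 0.21252 * 9.81
= 2.085 N

2.085 N


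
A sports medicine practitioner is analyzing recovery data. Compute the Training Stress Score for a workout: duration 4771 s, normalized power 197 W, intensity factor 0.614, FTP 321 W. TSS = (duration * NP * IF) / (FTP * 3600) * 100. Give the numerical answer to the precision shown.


Product = 4771 * 197 * 0.614 = 577090.618
Base = 321 * 3600 = 1155600
TSS = 577090.618 / 1155600 * 100 = 49.94

49.94 TSS


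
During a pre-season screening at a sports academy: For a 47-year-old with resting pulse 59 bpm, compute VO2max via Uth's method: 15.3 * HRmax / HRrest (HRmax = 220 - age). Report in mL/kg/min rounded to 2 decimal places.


Step 1: HRmax = 220 - 47 = 173 bpm
Step 2: Ratio = 173 / 59 = 2.9322
Step 3: VO2max = 15.3 * 2.9322 = 44.86 mL/kg/min

44.86 mL/kg/min


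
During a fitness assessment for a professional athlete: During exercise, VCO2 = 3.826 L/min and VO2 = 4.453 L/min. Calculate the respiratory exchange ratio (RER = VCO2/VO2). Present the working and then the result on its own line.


RER = VCO2 / VO2
= 3.826 / 4.453
= 0.8592

0.8592


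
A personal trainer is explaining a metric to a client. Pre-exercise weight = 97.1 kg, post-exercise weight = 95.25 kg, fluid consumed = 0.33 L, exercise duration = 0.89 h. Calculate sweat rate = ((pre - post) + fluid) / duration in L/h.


Weight loss = 97.1 - 95.25 = 1.85 kg (approx L)
Total sweat = 1.85 + 0.33 = 2.18 L
Sweat rate = 2.18 / 0.89 = 2.449 L/h

2.449 L/h


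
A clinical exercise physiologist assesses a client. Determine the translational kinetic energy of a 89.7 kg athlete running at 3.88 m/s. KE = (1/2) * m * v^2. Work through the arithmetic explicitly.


KE = 0.5 * m * v^2
= 0.5 * 89.7 * 3.88^2
= 0.5 * 89.7 * 15.0544
= 675.19 J

675.19 J


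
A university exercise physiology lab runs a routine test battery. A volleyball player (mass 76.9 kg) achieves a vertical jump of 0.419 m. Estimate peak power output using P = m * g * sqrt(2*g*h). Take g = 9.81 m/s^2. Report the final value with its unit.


2 * g * h = 2 * 9.81 * 0.419 = 8.22078
sqrt(8.22078) = 2.86719 m/s
P = 76.9 * 9.81 * 2.86719 = 2162.98 W

2162.98 W


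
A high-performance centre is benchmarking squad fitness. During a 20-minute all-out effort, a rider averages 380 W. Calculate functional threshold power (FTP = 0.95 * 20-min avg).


FTP = 0.95 * 380
= 361.0 W

361.0 W


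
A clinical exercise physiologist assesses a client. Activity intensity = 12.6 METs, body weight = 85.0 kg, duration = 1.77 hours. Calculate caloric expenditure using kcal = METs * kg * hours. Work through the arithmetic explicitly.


kcal = 12.6 * 85.0 * 1.77
= 1071.0 * 1.77
= 1895.67 kcal

1895.67 kcal


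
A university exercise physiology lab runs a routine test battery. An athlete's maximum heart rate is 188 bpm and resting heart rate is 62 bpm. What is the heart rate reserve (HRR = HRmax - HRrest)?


HRR = HRmax - HRrest
= 188 - 62
= 126 bpm

126 bpm


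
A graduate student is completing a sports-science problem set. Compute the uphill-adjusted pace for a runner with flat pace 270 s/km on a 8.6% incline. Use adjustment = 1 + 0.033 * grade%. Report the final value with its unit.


Adjustment factor = 1 + 0.033 * 8.6 = 1.2838
Grade-adjusted pace = 270 * 1.2838 = 346.63 s/km

346.63 s/km


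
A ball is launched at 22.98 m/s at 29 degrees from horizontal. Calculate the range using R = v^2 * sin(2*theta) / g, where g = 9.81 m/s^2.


sin(2 * 29) = sin(58) = 0.848048
v^2 = 22.98^2 = 528.0804
R = 528.0804 * 0.848048 / 9.81
= 45.651 m

45.651 m


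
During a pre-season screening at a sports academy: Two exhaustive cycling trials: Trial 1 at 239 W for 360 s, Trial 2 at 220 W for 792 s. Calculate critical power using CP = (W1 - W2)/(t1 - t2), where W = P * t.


W1 = 239 * 360 = 86040 J
W2 = 220 * 792 = 174240 J
CP = (86040 - 174240) / (360 - 792)
= -88200 / -432
= 204.17 W

204.17 W


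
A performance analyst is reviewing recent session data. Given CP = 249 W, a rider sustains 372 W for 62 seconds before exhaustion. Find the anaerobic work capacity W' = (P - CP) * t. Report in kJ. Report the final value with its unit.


Excess power = 372 - 249 = 123 W
Work above CP = 123 * 62 = 7626 J
W' = 7.626 kJ

7.626 kJ


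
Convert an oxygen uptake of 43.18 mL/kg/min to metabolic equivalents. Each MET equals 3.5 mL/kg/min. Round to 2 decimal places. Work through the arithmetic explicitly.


One MET = 3.5 mL/kg/min
Number of METs = 43.18 / 3.5
= 12.34 METs

12.34 METs


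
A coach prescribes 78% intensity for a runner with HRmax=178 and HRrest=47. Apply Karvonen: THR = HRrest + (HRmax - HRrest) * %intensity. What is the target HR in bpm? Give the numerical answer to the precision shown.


Heart rate reserve = 178 - 47 = 131
Intensity fraction = 78 / 100 = 0.78
THR = 47 + 131 * 0.78 = 149.18 bpm

149.18 bpm


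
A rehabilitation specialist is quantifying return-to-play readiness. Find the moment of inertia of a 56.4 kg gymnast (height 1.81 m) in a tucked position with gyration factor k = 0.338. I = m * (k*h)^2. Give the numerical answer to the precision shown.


Radius of gyration = 0.338 * 1.81 = 0.61178 m
I = 56.4 * 0.61178^2
= 56.4 * 0.374275
= 21.109 kg*m^2

21.109 kg*m^2


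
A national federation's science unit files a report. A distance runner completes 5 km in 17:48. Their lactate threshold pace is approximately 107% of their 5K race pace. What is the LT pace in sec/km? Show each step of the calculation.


Convert to seconds: 17 min 48 s = 1068 s
Pace per km = 1068 / 5 = 213.6 s/km
LT pace = 213.6 * 1.07 = 228.55 s/km

228.55 s/km


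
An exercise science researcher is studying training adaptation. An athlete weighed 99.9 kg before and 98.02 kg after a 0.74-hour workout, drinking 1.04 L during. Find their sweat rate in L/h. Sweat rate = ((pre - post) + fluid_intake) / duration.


Body mass change = 1.88 kg
Total sweat loss = 1.88 + 1.04 = 2.92 L
Rate = 2.92 / 0.74 = 3.946 L/h

3.946 L/h


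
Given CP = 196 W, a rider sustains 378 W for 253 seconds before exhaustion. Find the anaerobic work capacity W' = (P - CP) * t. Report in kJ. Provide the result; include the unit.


Excess power = 378 - 196 = 182 W
Work above CP = 182 * 253 = 46046 J
W' = 46.046 kJ

46.046 kJ


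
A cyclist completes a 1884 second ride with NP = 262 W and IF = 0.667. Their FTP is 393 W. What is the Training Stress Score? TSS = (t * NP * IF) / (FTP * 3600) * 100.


t * NP * IF = 1884 * 262 * 0.667 = 329236.536
FTP * 3600 = 1414800
TSS = (329236.536 / 1414800) * 100 = 23.27

23.27 TSS


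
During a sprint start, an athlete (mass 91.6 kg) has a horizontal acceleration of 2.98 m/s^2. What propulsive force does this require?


Propulsive force = mass * acceleration
= 91.6 kg * 2.98 m/s^2
= 272.97 N

272.97 N


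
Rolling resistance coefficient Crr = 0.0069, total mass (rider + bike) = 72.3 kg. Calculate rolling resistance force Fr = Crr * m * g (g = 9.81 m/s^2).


Fr = Crr * m * g
= 0.0069 * 72.3 * 9.81
= 4.894 N

4.894 N


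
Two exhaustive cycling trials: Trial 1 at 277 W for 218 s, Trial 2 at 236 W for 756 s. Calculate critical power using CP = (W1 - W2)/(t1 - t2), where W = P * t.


W1 = 277 * 218 = 60386 J
W2 = 236 * 756 = 178416 J
CP = (60386 - 178416) / (218 - 756)
= -118030 / -538
= 219.39 W

219.39 W


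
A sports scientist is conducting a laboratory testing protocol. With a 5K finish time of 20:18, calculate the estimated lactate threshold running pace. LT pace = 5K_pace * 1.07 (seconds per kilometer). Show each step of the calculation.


Race duration = 1218 s for 5 km
Average pace = 1218 / 5 = 243.6 s/km
LT pace = 243.6 * 1.07
= 260.65 s/km

260.65 s/km


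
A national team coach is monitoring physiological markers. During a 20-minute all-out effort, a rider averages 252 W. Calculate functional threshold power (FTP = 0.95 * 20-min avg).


FTP = 0.95 * 252
= 239.4 W

239.4 W


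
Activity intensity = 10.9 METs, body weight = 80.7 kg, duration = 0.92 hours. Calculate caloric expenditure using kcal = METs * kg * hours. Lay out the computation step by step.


kcal = 10.9 * 80.7 * 0.92
= 879.63 * 0.92
= 809.26 kcal

809.26 kcal


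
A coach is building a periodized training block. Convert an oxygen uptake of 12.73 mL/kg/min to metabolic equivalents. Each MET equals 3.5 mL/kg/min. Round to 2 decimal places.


One MET = 3.5 mL/kg/min
Number of METs = 12.73 / 3.5
= 3.64 METs

3.64 METs


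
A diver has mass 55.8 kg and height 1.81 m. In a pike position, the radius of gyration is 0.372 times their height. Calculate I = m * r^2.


r = 0.372 * 1.81 = 0.67332 m
I = m * r^2 = 55.8 * 0.45336 = 25.297 kg*m^2

25.297 kg*m^2


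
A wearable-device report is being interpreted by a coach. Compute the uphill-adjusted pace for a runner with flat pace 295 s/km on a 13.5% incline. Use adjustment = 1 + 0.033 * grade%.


Adjustment factor = 1 + 0.033 * 13.5 = 1.4455
Grade-adjusted pace = 295 * 1.4455 = 426.42 s/km

426.42 s/km


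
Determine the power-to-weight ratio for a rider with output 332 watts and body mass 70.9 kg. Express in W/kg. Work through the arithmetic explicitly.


P/W = 332 / 70.9 = 4.683 W/kg

4.683 W/kg


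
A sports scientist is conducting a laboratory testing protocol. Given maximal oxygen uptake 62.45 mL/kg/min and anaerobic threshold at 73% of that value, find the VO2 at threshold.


Percentage as decimal = 0.73
VO2 at AT = 62.45 * 0.73 = 45.59 mL/kg/min

45.59 mL/kg/min


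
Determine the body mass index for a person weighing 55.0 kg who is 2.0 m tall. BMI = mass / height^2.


BMI = mass / height^2
= 55.0 / 2.0^2
= 55.0 / 4.0
= 13.75 kg/m^2

13.75 kg/m^2


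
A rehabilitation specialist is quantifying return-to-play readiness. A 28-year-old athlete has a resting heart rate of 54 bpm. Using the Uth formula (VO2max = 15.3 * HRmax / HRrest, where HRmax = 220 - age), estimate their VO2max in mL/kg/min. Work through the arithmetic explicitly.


HRmax = 220 - 28 = 192 bpm
Ratio = HRmax / HRrest = 192 / 54 = 3.5556
VO2max = 15.3 * 3.5556 = 54.4 mL/kg/min

54.4 mL/kg/min


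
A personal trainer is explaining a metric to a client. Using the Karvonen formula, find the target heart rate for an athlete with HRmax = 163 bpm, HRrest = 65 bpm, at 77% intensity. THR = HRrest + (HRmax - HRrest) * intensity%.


HRR = 163 - 65 = 98
THR = 65 + 98 * 0.77
= 65 + 75.46
= 140.46 bpm

140.46 bpm


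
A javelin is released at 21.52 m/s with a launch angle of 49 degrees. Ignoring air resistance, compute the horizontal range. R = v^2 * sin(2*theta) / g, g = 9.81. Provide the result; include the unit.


Launch speed squared = 463.1104
sin(2 * 49 deg) = 0.990268
Range = 463.1104 * 0.990268 / 9.81
= 46.749 m

46.749 m


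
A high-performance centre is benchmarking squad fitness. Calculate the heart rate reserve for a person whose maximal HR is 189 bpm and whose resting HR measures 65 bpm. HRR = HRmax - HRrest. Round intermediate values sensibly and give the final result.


HRmax = 189 bpm
HRrest = 65 bpm
HRR = 189 - 65 = 124 bpm

124 bpm


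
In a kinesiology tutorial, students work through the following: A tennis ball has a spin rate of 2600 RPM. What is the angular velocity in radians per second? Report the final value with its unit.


Convert RPM to rad/s: multiply by 2*pi and divide by 60
omega = 2600 * 2 * pi / 60
= 272.271 rad/s

272.271 rad/s


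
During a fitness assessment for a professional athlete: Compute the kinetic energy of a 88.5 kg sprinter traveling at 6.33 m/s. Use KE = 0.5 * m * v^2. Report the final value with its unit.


Velocity squared = 40.0689
KE = 0.5 * 88.5 * 40.0689 = 1773.05 J

1773.05 J


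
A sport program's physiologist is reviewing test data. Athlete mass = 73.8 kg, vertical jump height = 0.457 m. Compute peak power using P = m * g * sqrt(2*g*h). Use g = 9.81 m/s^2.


sqrt(2 * 9.81 * 0.457) = sqrt(8.96634) = 2.994385 m/s
P = 73.8 * 9.81 * 2.994385
= 2167.87 W

2167.87 W


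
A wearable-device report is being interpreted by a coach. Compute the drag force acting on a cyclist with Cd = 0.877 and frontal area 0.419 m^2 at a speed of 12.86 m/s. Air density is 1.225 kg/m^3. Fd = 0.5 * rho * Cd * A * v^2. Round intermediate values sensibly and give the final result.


Step 1: v^2 = 165.3796
Step 2: Fd = 0.5 * 1.225 * 0.877 * 0.419 * 165.3796
= 37.222 N

37.222 N


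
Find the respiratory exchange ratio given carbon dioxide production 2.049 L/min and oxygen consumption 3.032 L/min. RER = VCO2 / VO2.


VCO2 = 2.049 L/min
VO2 = 3.032 L/min
RER = 2.049 / 3.032 = 0.6758

0.6758


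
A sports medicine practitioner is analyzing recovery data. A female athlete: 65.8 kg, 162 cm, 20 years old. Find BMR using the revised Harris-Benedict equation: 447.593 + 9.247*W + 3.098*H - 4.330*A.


Intercept = 447.593
Weight contribution = 9.247 * 65.8 = 608.4526
Height contribution = 3.098 * 162 = 501.876
Age contribution = 4.33 * 20 = 86.6
BMR = 447.593 + 608.4526 + 501.876 - 86.6
= 1471.32 kcal/day

1471.32 kcal/day


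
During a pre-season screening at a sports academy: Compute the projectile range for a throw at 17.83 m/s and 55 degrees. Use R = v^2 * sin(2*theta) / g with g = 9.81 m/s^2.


Two times the angle = 110 degrees
sin(110) = 0.939693
R = 317.9089 * 0.939693 / 9.81 = 30.452 m

30.452 m


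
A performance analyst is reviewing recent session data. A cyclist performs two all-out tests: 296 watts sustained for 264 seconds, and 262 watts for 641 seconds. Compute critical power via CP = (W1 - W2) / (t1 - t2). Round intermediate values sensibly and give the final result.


W1 = P1 * t1 = 296 * 264 = 78144 J
W2 = P2 * t2 = 262 * 641 = 167942 J
CP = (78144 - 167942) / (264 - 641)
= 238.19 W

238.19 W


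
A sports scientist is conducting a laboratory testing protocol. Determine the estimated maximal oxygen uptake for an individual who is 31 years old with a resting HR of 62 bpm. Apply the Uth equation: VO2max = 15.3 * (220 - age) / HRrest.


HRmax = 220 - 31 = 189
VO2max = 15.3 * (189 / 62)
= 15.3 * 3.0484
= 46.64 mL/kg/min

46.64 mL/kg/min


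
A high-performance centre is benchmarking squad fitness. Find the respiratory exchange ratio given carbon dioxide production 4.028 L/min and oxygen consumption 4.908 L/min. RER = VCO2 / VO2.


VCO2 = 4.028 L/min
VO2 = 4.908 L/min
RER = 4.028 / 4.908 = 0.8207

0.8207


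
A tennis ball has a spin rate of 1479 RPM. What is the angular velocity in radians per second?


Convert RPM to rad/s: multiply by 2*pi and divide by 60
omega = 1479 * 2 * pi / 60
= 154.881 rad/s

154.881 rad/s


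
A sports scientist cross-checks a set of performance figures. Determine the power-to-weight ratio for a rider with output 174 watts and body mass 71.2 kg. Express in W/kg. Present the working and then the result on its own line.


P/W = 174 / 71.2 = 2.444 W/kg

2.444 W/kg


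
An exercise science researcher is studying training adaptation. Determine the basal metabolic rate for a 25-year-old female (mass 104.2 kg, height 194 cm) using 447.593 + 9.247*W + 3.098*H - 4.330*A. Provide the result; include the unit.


BMR = 447.593 + 9.247*104.2 + 3.098*194 - 4.330*25
= 1903.89 kcal/day

1903.89 kcal/day


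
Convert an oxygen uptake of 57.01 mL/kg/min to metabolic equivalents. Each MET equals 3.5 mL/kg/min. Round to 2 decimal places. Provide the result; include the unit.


One MET = 3.5 mL/kg/min
Number of METs = 57.01 / 3.5
= 16.29 METs

16.29 METs


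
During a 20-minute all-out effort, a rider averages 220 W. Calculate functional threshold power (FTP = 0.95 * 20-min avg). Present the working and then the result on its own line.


FTP = 0.95 * 220
= 209.0 W

209.0 W


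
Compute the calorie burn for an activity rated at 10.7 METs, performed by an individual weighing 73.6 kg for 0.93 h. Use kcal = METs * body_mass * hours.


Product of METs and mass = 10.7 * 73.6 = 787.52
Total kcal = 787.52 * 0.93 = 732.39 kcal

732.39 kcal


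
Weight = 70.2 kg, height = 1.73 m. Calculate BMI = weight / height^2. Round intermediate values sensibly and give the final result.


height^2 = 1.73^2 = 2.9929
BMI = 70.2 / 2.9929 = 23.46 kg/m^2

23.46 kg/m^2


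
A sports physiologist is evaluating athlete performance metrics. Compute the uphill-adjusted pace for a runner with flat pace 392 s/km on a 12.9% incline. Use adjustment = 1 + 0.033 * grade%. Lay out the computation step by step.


Adjustment factor = 1 + 0.033 * 12.9 = 1.4257
Grade-adjusted pace = 392 * 1.4257 = 558.87 s/km

558.87 s/km


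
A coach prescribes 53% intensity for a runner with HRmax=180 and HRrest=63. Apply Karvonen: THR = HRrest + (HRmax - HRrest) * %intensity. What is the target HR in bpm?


Heart rate reserve = 180 - 63 = 117
Intensity fraction = 53 / 100 = 0.53
THR = 63 + 117 * 0.53 = 125.01 bpm

125.01 bpm


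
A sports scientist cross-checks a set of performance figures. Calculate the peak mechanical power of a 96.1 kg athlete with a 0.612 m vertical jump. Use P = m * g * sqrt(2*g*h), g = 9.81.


First, sqrt(2gh) = sqrt(2 * 9.81 * 0.612)
= sqrt(12.00744) = 3.465175 m/s
Power = 96.1 * 9.81 * 3.465175 = 3266.76 W

3266.76 W


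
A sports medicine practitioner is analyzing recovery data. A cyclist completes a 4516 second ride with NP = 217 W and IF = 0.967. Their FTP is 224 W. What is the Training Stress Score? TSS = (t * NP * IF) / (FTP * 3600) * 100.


t * NP * IF = 4516 * 217 * 0.967 = 947632.924
FTP * 3600 = 806400
TSS = (947632.924 / 806400) * 100 = 117.51

117.51 TSS


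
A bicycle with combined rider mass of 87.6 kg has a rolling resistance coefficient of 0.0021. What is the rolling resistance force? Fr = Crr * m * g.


Fr = 0.0021 * 87.6 * 9.81
= 0.18396 * 9.81
= 1.805 N

1.805 N


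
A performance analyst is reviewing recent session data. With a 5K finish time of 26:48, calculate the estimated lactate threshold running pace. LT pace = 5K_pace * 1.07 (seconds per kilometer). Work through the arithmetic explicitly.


Race duration = 1608 s for 5 km
Average pace = 1608 / 5 = 321.6 s/km
LT pace = 321.6 * 1.07
= 344.11 s/km

344.11 s/km


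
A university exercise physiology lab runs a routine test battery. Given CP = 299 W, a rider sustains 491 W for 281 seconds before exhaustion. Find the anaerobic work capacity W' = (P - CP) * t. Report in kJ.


Excess power = 491 - 299 = 192 W
Work above CP = 192 * 281 = 53952 J
W' = 53.952 kJ

53.952 kJ


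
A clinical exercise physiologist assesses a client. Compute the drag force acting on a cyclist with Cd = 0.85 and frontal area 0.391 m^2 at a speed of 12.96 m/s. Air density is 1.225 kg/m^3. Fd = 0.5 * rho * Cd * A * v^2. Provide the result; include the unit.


Step 1: v^2 = 167.9616
Step 2: Fd = 0.5 * 1.225 * 0.85 * 0.391 * 167.9616
= 34.191 N

34.191 N


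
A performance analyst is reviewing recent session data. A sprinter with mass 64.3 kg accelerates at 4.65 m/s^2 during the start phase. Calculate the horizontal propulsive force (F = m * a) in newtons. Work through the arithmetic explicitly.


F = m * a
= 64.3 * 4.65
= 299.0 N

299.0 N


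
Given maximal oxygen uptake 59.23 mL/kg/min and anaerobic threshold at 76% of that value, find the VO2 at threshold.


Percentage as decimal = 0.76
VO2 at AT = 59.23 * 0.76 = 45.01 mL/kg/min

45.01 mL/kg/min


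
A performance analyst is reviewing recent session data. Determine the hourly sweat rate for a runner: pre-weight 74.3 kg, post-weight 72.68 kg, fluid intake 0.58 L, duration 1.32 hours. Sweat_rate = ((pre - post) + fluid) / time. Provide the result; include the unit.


Mass lost = 74.3 - 72.68 = 1.62 kg
Add fluid consumed: 1.62 + 0.58 = 2.2 L total sweat
Sweat rate = 2.2 / 1.32 = 1.667 L/h

1.667 L/h


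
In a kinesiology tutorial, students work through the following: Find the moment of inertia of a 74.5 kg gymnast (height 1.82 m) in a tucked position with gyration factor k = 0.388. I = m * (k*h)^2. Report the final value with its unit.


Radius of gyration = 0.388 * 1.82 = 0.70616 m
I = 74.5 * 0.70616^2
= 74.5 * 0.498662
= 37.15 kg*m^2

37.15 kg*m^2


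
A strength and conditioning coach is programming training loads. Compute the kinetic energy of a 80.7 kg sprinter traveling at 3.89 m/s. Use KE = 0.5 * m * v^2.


Velocity squared = 15.1321
KE = 0.5 * 80.7 * 15.1321 = 610.58 J

610.58 J


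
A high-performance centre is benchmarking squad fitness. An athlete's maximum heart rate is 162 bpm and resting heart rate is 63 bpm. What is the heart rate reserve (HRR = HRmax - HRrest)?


HRR = HRmax - HRrest
= 162 - 63
= 99 bpm

99 bpm


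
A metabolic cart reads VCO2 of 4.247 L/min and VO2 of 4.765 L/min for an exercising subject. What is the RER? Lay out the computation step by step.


RER = VCO2 / VO2 = 4.247 / 4.765 = 0.8913

0.8913


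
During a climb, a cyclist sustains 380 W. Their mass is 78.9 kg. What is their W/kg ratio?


Power-to-weight = 380 W / 78.9 kg
= 4.816 W/kg

4.816 W/kg


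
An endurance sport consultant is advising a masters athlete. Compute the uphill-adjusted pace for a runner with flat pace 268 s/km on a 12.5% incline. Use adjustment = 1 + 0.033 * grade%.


Adjustment factor = 1 + 0.033 * 12.5 = 1.4125
Grade-adjusted pace = 268 * 1.4125 = 378.55 s/km

378.55 s/km


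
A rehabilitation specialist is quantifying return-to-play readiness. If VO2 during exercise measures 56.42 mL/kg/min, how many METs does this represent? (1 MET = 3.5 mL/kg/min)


METs = VO2 / 3.5 = 56.42 / 3.5 = 16.12

16.12 METs


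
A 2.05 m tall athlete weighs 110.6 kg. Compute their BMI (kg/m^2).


height^2 = 4.2025 m^2
BMI = 110.6 / 4.2025 = 26.32 kg/m^2

26.32 kg/m^2


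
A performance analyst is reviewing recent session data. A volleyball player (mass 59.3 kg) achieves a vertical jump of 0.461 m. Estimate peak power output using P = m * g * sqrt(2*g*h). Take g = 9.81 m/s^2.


2 * g * h = 2 * 9.81 * 0.461 = 9.04482
sqrt(9.04482) = 3.007461 m/s
P = 59.3 * 9.81 * 3.007461 = 1749.54 W

1749.54 W


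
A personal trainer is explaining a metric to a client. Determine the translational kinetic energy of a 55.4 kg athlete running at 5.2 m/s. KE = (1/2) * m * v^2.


KE = 0.5 * m * v^2
= 0.5 * 55.4 * 5.2^2
= 0.5 * 55.4 * 27.04
= 749.01 J

749.01 J


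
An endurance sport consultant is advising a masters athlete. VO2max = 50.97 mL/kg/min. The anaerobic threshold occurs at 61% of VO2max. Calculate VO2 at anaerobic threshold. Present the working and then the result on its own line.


AT fraction = 61 / 100 = 0.61
AT VO2 = 50.97 * 0.61
= 31.09 mL/kg/min

31.09 mL/kg/min


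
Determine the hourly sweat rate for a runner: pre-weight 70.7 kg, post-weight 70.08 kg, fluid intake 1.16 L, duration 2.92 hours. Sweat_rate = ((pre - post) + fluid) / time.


Mass lost = 70.7 - 70.08 = 0.62 kg
Add fluid consumed: 0.62 + 1.16 = 1.78 L total sweat
Sweat rate = 1.78 / 2.92 = 0.61 L/h

0.61 L/h


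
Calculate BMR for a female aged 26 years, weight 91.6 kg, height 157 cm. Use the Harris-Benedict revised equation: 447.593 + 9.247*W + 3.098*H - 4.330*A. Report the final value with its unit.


Substituting values:
W term = 9.247 * 91.6 = 847.0252
H term = 3.098 * 157 = 486.386
A term = 4.330 * 26 = 112.58
BMR = 1668.42 kcal/day

1668.42 kcal/day


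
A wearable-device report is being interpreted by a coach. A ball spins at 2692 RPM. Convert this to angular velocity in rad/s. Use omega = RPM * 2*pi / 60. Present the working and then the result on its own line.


omega = 2692 * 2 * pi / 60
= 2692 * 6.28318531 / 60
= 16914.335 / 60
= 281.906 rad/s

281.906 rad/s


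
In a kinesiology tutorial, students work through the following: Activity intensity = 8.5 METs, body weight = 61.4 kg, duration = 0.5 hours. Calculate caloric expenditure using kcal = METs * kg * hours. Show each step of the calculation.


kcal = 8.5 * 61.4 * 0.5
= 521.9 * 0.5
= 260.95 kcal

260.95 kcal


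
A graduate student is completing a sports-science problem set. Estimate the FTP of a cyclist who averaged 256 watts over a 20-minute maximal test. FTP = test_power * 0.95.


FTP = 256 * 0.95 = 243.2 W

243.2 W


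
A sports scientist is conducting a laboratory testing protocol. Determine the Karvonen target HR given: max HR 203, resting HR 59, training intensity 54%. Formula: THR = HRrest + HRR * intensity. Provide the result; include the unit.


HRR = HRmax - HRrest = 203 - 59 = 144
THR = 59 + 144 * 0.54
= 136.76 bpm

136.76 bpm


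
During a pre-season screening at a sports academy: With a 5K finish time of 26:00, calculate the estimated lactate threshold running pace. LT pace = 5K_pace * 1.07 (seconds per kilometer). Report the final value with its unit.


Race duration = 1560 s for 5 km
Average pace = 1560 / 5 = 312.0 s/km
LT pace = 312.0 * 1.07
= 333.84 s/km

333.84 s/km


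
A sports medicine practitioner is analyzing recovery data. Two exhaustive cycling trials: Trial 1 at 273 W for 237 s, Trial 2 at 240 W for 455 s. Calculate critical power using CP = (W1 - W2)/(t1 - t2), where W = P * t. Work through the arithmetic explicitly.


W1 = 273 * 237 = 64701 J
W2 = 240 * 455 = 109200 J
CP = (64701 - 109200) / (237 - 455)
= -44499 / -218
= 204.12 W

204.12 W


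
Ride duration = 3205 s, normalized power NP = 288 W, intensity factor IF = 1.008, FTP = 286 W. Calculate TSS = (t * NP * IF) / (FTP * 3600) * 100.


Numerator = 3205 * 288 * 1.008 = 930424.32
Denominator = 286 * 3600 = 1029600
TSS = 930424.32 / 1029600 * 100
= 90.37

90.37 TSS


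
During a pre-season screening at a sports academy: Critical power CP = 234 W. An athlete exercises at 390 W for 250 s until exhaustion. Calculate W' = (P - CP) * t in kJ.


P - CP = 390 - 234 = 156 W
W' = 156 * 250 = 39000 J
= 39000 / 1000 = 39.0 kJ

39.0 kJ


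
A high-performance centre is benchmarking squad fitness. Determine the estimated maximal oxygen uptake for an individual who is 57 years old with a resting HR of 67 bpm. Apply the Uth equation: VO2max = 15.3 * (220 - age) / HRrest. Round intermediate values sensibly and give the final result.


HRmax = 220 - 57 = 163
VO2max = 15.3 * (163 / 67)
= 15.3 * 2.4328
= 37.22 mL/kg/min

37.22 mL/kg/min


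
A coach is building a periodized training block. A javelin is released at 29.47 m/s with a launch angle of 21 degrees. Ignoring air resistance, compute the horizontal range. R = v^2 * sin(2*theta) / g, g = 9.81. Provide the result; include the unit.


Launch speed squared = 868.4809
sin(2 * 21 deg) = 0.669131
Range = 868.4809 * 0.669131 / 9.81
= 59.238 m

59.238 m


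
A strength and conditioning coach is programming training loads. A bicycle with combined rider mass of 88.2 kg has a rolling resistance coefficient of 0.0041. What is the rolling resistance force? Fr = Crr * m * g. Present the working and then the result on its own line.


Fr = 0.0041 * 88.2 * 9.81
= 0.36162 * 9.81
= 3.547 N

3.547 N


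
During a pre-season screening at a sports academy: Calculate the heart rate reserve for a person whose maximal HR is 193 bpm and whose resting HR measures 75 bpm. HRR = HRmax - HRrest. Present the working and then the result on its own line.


HRmax = 193 bpm
HRrest = 75 bpm
HRR = 193 - 75 = 118 bpm

118 bpm


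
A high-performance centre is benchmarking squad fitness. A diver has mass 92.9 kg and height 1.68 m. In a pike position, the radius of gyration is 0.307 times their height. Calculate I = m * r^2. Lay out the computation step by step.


r = 0.307 * 1.68 = 0.51576 m
I = m * r^2 = 92.9 * 0.266008 = 24.712 kg*m^2

24.712 kg*m^2


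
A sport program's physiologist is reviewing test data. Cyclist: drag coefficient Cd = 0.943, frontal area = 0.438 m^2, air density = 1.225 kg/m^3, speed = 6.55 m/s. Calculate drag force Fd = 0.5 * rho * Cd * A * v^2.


v^2 = 6.55^2 = 42.9025
Fd = 0.5 * 1.225 * 0.943 * 0.438 * 42.9025
= 10.854 N

10.854 N


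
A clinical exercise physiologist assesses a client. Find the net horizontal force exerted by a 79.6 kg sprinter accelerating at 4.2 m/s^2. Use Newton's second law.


Newton's second law: F = m * a
F = 79.6 * 4.2 = 334.32 N

334.32 N


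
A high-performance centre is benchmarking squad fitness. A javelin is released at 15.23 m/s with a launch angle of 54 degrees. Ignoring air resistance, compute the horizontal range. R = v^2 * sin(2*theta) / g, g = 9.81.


Launch speed squared = 231.9529
sin(2 * 54 deg) = 0.951057
Range = 231.9529 * 0.951057 / 9.81
= 22.487 m

22.487 m


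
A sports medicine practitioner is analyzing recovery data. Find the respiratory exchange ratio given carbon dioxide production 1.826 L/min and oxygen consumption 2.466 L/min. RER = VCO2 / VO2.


VCO2 = 1.826 L/min
VO2 = 2.466 L/min
RER = 1.826 / 2.466 = 0.7405

0.7405


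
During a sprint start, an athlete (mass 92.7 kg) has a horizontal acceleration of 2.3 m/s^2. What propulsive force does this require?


Propulsive force = mass * acceleration
= 92.7 kg * 2.3 m/s^2
= 213.21 N

213.21 N


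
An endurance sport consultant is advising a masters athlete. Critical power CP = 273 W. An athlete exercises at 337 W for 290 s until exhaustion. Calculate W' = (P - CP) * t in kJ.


P - CP = 337 - 273 = 64 W
W' = 64 * 290 = 18560 J
= 18560 / 1000 = 18.56 kJ

18.56 kJ


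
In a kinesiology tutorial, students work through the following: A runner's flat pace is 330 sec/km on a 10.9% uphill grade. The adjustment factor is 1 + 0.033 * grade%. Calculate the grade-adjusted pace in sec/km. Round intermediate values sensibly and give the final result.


Factor = 1 + 0.033 * 10.9 = 1.3597
Adjusted pace = 330 * 1.3597
= 448.7 sec/km

448.7 s/km


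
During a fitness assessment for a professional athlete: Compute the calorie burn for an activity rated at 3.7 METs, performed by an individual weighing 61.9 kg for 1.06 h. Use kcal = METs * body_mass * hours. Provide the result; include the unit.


Product of METs and mass = 3.7 * 61.9 = 229.03
Total kcal = 229.03 * 1.06 = 242.77 kcal

242.77 kcal


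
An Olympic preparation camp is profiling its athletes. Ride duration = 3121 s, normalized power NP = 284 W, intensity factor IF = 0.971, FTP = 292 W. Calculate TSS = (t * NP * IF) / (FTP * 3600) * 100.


Numerator = 3121 * 284 * 0.971 = 860659.444
Denominator = 292 * 3600 = 1051200
TSS = 860659.444 / 1051200 * 100
= 81.87

81.87 TSS


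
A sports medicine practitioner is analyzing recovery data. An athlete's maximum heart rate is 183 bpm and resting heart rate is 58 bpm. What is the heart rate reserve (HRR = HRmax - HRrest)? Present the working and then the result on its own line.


HRR = HRmax - HRrest
= 183 - 58
= 125 bpm

125 bpm


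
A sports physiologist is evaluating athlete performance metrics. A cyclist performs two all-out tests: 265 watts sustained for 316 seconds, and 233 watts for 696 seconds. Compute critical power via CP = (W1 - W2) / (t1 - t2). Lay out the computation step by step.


W1 = P1 * t1 = 265 * 316 = 83740 J
W2 = P2 * t2 = 233 * 696 = 162168 J
CP = (83740 - 162168) / (316 - 696)
= 206.39 W

206.39 W


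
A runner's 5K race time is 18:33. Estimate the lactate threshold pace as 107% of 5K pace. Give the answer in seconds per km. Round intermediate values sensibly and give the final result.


Total race time = 18*60 + 33 = 1113 seconds
5K pace = 1113 / 5 = 222.6 sec/km
LT pace = 222.6 * 1.07 = 238.18 sec/km

238.18 s/km


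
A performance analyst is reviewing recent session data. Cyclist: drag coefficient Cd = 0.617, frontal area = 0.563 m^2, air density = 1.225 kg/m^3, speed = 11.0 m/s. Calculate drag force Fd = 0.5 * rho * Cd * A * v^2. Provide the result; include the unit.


v^2 = 11.0^2 = 121.0
Fd = 0.5 * 1.225 * 0.617 * 0.563 * 121.0
= 25.745 N

25.745 N


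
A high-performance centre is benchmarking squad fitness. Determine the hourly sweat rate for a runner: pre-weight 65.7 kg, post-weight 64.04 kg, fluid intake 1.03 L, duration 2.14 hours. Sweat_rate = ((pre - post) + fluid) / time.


Mass lost = 65.7 - 64.04 = 1.66 kg
Add fluid consumed: 1.66 + 1.03 = 2.69 L total sweat
Sweat rate = 2.69 / 2.14 = 1.257 L/h

1.257 L/h


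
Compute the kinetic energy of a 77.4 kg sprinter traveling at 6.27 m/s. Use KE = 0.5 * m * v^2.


Velocity squared = 39.3129
KE = 0.5 * 77.4 * 39.3129 = 1521.41 J

1521.41 J


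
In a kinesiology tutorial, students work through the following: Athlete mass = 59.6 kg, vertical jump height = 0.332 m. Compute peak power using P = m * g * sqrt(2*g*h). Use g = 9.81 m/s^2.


sqrt(2 * 9.81 * 0.332) = sqrt(6.51384) = 2.552223 m/s
P = 59.6 * 9.81 * 2.552223
= 1492.22 W

1492.22 W


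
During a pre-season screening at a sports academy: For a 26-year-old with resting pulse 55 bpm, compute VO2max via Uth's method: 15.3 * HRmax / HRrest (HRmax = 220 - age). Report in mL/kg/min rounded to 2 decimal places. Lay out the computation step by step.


Step 1: HRmax = 220 - 26 = 194 bpm
Step 2: Ratio = 194 / 55 = 3.5273
Step 3: VO2max = 15.3 * 3.5273 = 53.97 mL/kg/min

53.97 mL/kg/min


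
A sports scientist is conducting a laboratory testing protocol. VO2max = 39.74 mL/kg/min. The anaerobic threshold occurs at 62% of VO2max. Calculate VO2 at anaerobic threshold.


AT fraction = 62 / 100 = 0.62
AT VO2 = 39.74 * 0.62
= 24.64 mL/kg/min

24.64 mL/kg/min


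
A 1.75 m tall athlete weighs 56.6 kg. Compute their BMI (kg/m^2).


height^2 = 3.0625 m^2
BMI = 56.6 / 3.0625 = 18.48 kg/m^2

18.48 kg/m^2


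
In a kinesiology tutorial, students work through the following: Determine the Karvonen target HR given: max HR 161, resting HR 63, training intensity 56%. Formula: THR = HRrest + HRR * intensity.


HRR = HRmax - HRrest = 161 - 63 = 98
THR = 63 + 98 * 0.56
= 117.88 bpm

117.88 bpm


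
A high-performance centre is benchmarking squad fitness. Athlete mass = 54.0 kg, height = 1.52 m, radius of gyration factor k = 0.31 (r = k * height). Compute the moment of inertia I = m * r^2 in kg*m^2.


r = k * height = 0.31 * 1.52 = 0.4712 m
r^2 = 0.4712^2 = 0.222029
I = 54.0 * 0.222029 = 11.99 kg*m^2

11.99 kg*m^2


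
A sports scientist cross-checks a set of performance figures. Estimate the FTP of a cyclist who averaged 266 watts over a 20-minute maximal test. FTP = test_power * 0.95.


FTP = 266 * 0.95 = 252.7 W

252.7 W


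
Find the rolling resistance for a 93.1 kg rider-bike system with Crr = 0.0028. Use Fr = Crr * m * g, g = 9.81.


m * g = 93.1 * 9.81 = 913.311 N
Fr = 0.0028 * 913.311 = 2.557 N

2.557 N


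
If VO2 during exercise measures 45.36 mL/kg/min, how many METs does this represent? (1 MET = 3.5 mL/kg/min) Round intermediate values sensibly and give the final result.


METs = VO2 / 3.5 = 45.36 / 3.5 = 12.96

12.96 METs


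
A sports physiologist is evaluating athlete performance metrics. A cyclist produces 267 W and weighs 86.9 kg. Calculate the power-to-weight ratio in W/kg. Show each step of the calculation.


P/W = power / mass
= 267 / 86.9
= 3.072 W/kg

3.072 W/kg


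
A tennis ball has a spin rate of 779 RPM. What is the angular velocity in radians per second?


Convert RPM to rad/s: multiply by 2*pi and divide by 60
omega = 779 * 2 * pi / 60
= 81.577 rad/s

81.577 rad/s


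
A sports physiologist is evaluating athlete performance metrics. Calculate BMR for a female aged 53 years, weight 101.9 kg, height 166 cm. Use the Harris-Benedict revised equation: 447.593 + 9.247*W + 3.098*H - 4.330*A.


Substituting values:
W term = 9.247 * 101.9 = 942.2693
H term = 3.098 * 166 = 514.268
A term = 4.330 * 53 = 229.49
BMR = 1674.64 kcal/day

1674.64 kcal/day


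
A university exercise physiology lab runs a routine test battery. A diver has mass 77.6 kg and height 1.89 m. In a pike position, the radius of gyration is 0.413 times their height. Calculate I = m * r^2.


r = 0.413 * 1.89 = 0.78057 m
I = m * r^2 = 77.6 * 0.60929 = 47.281 kg*m^2

47.281 kg*m^2


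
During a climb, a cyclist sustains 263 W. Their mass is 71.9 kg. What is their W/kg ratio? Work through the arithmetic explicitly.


Power-to-weight = 263 W / 71.9 kg
= 3.658 W/kg

3.658 W/kg


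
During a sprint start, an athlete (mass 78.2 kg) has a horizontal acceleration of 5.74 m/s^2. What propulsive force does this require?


Propulsive force = mass * acceleration
= 78.2 kg * 5.74 m/s^2
= 448.87 N

448.87 N


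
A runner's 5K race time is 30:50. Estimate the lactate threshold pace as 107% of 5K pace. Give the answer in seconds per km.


Total race time = 30*60 + 50 = 1850 seconds
5K pace = 1850 / 5 = 370.0 sec/km
LT pace = 370.0 * 1.07 = 395.9 sec/km

395.9 s/km


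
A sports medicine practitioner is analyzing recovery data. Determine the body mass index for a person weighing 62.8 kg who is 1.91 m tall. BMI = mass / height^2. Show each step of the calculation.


BMI = mass / height^2
= 62.8 / 1.91^2
= 62.8 / 3.6481
= 17.21 kg/m^2

17.21 kg/m^2


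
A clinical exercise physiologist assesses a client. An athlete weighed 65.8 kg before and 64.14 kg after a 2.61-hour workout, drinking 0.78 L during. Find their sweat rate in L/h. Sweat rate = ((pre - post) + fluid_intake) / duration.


Body mass change = 1.66 kg
Total sweat loss = 1.66 + 0.78 = 2.44 L
Rate = 2.44 / 2.61 = 0.935 L/h

0.935 L/h


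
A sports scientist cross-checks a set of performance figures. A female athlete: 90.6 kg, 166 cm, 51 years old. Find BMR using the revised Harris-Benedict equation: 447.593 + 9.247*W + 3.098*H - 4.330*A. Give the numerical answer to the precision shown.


Intercept = 447.593
Weight contribution = 9.247 * 90.6 = 837.7782
Height contribution = 3.098 * 166 = 514.268
Age contribution = 4.33 * 51 = 220.83
BMR = 447.593 + 837.7782 + 514.268 - 220.83
= 1578.81 kcal/day

1578.81 kcal/day


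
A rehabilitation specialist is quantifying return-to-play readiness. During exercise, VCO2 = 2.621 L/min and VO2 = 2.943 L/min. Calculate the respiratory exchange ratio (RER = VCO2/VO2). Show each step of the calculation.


RER = VCO2 / VO2
= 2.621 / 2.943
= 0.8906

0.8906
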